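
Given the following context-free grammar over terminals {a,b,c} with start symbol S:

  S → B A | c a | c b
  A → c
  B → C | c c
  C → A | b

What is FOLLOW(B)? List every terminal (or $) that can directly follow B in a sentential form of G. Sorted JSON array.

Compute FIRST by fixpoint:
[1]
  A via A→c: +{c}
  B via B→c c: +{c}
  C via C→A: +{c}
  C via C→b: +{b}
  S via S→B A: +{c}
  S: {c}  A: {c}  B: {c}  C: {b,c}
[2]
  B via B→C: +{b}
  S via S→B A: +{b}
  S: {b,c}  A: {c}  B: {b,c}  C: {b,c}
[3] (stable)
  S: {b,c}  A: {c}  B: {b,c}  C: {b,c}

FOLLOW sets:
initialize: $ ∈ FOLLOW(S)
round 1:
  S→B A: FOLLOW(B) ⊇ FIRST(A) = {c}; new: +{c}
  S→B A: FOLLOW(A) ⊇ FOLLOW(S) ⊇ {$}; new: +{$}
  S: {$}  A: {$}  B: {c}  C: {}
round 2:
  B→C: FOLLOW(C) ⊇ FOLLOW(B) ⊇ {c}; new: +{c}
  C→A: FOLLOW(A) ⊇ FOLLOW(C) ⊇ {c}; new: +{c}
  S: {$}  A: {$,c}  B: {c}  C: {c}
round 3: done
  S: {$}  A: {$,c}  B: {c}  C: {c}

FOLLOW(B) = ["c"]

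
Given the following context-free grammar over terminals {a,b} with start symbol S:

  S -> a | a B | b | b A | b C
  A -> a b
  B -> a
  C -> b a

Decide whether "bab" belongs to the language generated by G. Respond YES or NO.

CNF form of G:
  S -> T0 B | T1 A | T1 C | a | b
  A -> T0 T1
  B -> a
  C -> T1 T0
  T0 -> a
  T1 -> b

Fill CYK table bottom-up:
  cell(0,0) b: {S,T1}  orig:{S}
  cell(1,1) a: {B,S,T0}  orig:{B,S}
  cell(2,2) b: {S,T1}  orig:{S}
  cell(0,1) ba: {C}
  cell(1,2) ab: {A}
  cell(0,2) bab: {S}

S ∈ T[0,2] ⇒ YES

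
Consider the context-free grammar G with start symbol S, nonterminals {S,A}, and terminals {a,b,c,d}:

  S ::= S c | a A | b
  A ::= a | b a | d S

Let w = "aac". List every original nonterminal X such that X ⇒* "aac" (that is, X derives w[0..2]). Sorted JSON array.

CNF form of G:
  S -> S T3 | T1 A | b
  A -> T0 T1 | T2 S | a
  T0 -> b
  T1 -> a
  T2 -> d
  T3 -> c

CYK table (by increasing span), restricted to cells inside w[0..2]:
  cell(0,0) a: {A,T1}  orig:{A}
  cell(1,1) a: {A,T1}  orig:{A}
  cell(2,2) c: {T3}  orig:{}
  cell(0,1) aa: {S}
  cell(1,2) ac: ∅
  cell(0,2) aac: {S}

Original NTs in T[0,2] deriving "aac": ["S"]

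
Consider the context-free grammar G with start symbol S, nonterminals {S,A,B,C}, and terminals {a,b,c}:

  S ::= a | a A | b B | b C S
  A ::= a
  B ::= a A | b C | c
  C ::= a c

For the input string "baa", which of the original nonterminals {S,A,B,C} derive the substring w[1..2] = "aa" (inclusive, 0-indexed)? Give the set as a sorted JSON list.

Convert to CNF:
  S -> T0 A | T1 B | T1 X3 | a
  A -> a
  B -> T0 A | T1 C | c
  C -> T0 T2
  T0 -> a
  T1 -> b
  T2 -> c
  X3 -> C S

CYK table (by increasing span) (cells [i..j] with 1 ≤ i ≤ j ≤ 2 only):
  cell(1,1) a: {A,S,T0}  orig:{A,S}
  cell(2,2) a: {A,S,T0}  orig:{A,S}
  cell(1,2) aa: {B,S}

Original NTs in T[1,2] deriving "aa": ["B", "S"]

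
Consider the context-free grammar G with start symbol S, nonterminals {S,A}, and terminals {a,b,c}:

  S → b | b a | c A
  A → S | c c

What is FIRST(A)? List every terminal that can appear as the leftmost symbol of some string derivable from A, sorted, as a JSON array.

FIRST sets, iterate to fixpoint:
[1]
  A via A→c c: +{c}
  S via S→b: +{b}
  S via S→c A: +{c}
  FIRST(S)={b,c}  FIRST(A)={c}
[2]
  A via A→S: +{b}
  FIRST(S)={b,c}  FIRST(A)={b,c}
[3] done
  FIRST(S)={b,c}  FIRST(A)={b,c}

FIRST(A) = ["b", "c"]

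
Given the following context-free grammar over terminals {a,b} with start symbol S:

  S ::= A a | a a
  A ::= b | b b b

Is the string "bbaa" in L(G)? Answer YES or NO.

CNF form of G:
  S -> A T1 | T1 T1
  A -> T0 X2 | b
  T0 -> b
  T1 -> a
  X2 -> T0 T0

Fill CYK table bottom-up:
  T[0,0] 'b' = {A,T0}  orig:{A}
  T[1,1] 'b' = {A,T0}  orig:{A}
  T[2,2] 'a' = {T1}  orig:{}
  T[3,3] 'a' = {T1}  orig:{}
  T[0,1] 'bb' = {X2}  orig:{}
  T[1,2] 'ba' = {S}
  T[2,3] 'aa' = {S}
  T[0,2] 'bba' = ∅
  T[1,3] 'baa' = ∅
  T[0,3] 'bbaa' = ∅

S ∉ T[0,3] ⇒ NO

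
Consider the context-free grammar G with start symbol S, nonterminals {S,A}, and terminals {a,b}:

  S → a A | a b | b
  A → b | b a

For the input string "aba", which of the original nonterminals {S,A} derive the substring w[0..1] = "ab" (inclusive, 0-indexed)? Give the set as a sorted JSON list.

Convert to CNF:
  S -> T1 A | T1 T0 | b
  A -> T0 T1 | b
  T0 -> b
  T1 -> a

CYK table (by increasing span) — only the sub-triangle for w[0..1]:
  T[0,0] 'a' = {T1}  orig:{}
  T[1,1] 'b' = {A,S,T0}  orig:{A,S}
  T[0,1] 'ab' = {S}

Original NTs in T[0,1] deriving "ab": ["S"]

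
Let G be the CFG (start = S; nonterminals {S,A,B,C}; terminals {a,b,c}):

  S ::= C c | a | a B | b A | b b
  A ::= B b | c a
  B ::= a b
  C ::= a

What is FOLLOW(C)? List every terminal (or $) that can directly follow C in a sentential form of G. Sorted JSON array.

Compute FIRST by fixpoint:
[1]
  A via A→c a: +{c}
  B via B→a b: +{a}
  C via C→a: +{a}
  S via S→C c: +{a}
  S via S→b A: +{b}
  FIRST(S)={a,b}  FIRST(A)={c}  FIRST(B)={a}  FIRST(C)={a}
[2]
  A via A→B b: +{a}
  FIRST(S)={a,b}  FIRST(A)={a,c}  FIRST(B)={a}  FIRST(C)={a}
[3] done
  FIRST(S)={a,b}  FIRST(A)={a,c}  FIRST(B)={a}  FIRST(C)={a}

Compute FOLLOW by fixpoint:
seed FOLLOW(S) with $
[1]
  A→B b: FOLLOW(B) ⊇ FIRST(b) = {b}; new: +{b}
  S→C c: FOLLOW(C) ⊇ FIRST(c) = {c}; new: +{c}
  S→a B: FOLLOW(B) ⊇ FOLLOW(S) ⊇ {$}; new: +{$}
  S→b A: FOLLOW(A) ⊇ FOLLOW(S) ⊇ {$}; new: +{$}
  FOLLOW(S)={$}  FOLLOW(A)={$}  FOLLOW(B)={$,b}  FOLLOW(C)={c}
[2] — fixpoint
  FOLLOW(S)={$}  FOLLOW(A)={$}  FOLLOW(B)={$,b}  FOLLOW(C)={c}

FOLLOW(C) = ["c"]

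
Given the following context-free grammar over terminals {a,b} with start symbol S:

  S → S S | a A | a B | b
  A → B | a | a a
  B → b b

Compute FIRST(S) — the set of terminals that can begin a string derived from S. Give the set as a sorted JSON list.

FIRST sets, iterate to fixpoint:
pass 1:
  A via A→a: +{a}
  B via B→b b: +{b}
  S via S→a A: +{a}
  S via S→b: +{b}
  FIRST[S]={a,b}  FIRST[A]={a}  FIRST[B]={b}
pass 2:
  A via A→B: +{b}
  FIRST[S]={a,b}  FIRST[A]={a,b}  FIRST[B]={b}
pass 3: — fixpoint
  FIRST[S]={a,b}  FIRST[A]={a,b}  FIRST[B]={b}

FIRST(S) = ["a", "b"]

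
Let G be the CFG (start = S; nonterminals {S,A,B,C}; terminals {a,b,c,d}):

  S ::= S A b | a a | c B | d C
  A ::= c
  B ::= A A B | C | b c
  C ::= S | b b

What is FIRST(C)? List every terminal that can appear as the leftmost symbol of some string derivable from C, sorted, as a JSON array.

Compute FIRST by fixpoint:
[1]
  A via A→c: +{c}
  B via B→A A B: +{c}
  B via B→b c: +{b}
  C via C→b b: +{b}
  S via S→a a: +{a}
  S via S→c B: +{c}
  S via S→d C: +{d}
  FIRST[S]={a,c,d}  FIRST[A]={c}  FIRST[B]={b,c}  FIRST[C]={b}
[2]
  C via C→S: +{a,c,d}
  FIRST[S]={a,c,d}  FIRST[A]={c}  FIRST[B]={b,c}  FIRST[C]={a,b,c,d}
[3]
  B via B→C: +{a,d}
  FIRST[S]={a,c,d}  FIRST[A]={c}  FIRST[B]={a,b,c,d}  FIRST[C]={a,b,c,d}
[4] — fixpoint
  FIRST[S]={a,c,d}  FIRST[A]={c}  FIRST[B]={a,b,c,d}  FIRST[C]={a,b,c,d}

FIRST(C) = ["a", "b", "c", "d"]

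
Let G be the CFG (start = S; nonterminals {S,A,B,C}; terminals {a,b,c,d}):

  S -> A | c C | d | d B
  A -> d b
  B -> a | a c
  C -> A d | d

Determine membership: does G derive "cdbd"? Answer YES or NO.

Convert to CNF:
  S -> T0 B | T0 T1 | T3 C | d
  A -> T0 T1
  B -> T2 T3 | a
  C -> A T0 | d
  T0 -> d
  T1 -> b
  T2 -> a
  T3 -> c

CYK fill:
  [0..0]={T3}  "c"  orig:{}
  [1..1]={C,S,T0}  "d"  orig:{C,S}
  [2..2]={T1}  "b"  orig:{}
  [3..3]={C,S,T0}  "d"  orig:{C,S}
  [0..1]={S}  "cd"
  [1..2]={A,S}  "db"
  [2..3]=∅  "bd"
  [0..2]=∅  "cdb"
  [1..3]={C}  "dbd"
  [0..3]={S}  "cdbd"

S ∈ T[0,3] ⇒ YES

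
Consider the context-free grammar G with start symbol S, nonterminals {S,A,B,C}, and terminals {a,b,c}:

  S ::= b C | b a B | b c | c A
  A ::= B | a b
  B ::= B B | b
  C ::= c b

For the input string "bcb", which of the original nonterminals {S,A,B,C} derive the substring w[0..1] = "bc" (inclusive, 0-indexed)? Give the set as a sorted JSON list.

CNF form of G:
  S -> T1 C | T1 T2 | T1 X3 | T2 A
  A -> B B | T0 T1 | b
  B -> B B | b
  C -> T2 T1
  T0 -> a
  T1 -> b
  T2 -> c
  X3 -> T0 B

CYK table (by increasing span) — only the sub-triangle for w[0..1]:
  T[0,0] 'b' = {A,B,T1}  orig:{A,B}
  T[1,1] 'c' = {T2}  orig:{}
  T[0,1] 'bc' = {S}

Original NTs in T[0,1] deriving "bc": ["S"]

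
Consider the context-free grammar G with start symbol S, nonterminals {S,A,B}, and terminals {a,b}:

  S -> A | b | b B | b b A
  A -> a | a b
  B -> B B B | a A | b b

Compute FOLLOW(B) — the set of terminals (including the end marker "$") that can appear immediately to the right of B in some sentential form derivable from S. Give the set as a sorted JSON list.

Compute FIRST by fixpoint:
[1]
  A via A→a: +{a}
  B via B→a A: +{a}
  B via B→b b: +{b}
  S via S→A: +{a}
  S via S→b: +{b}
  FIRST[S]={a,b}  FIRST[A]={a}  FIRST[B]={a,b}
[2] (no change)
  FIRST[S]={a,b}  FIRST[A]={a}  FIRST[B]={a,b}

Compute FOLLOW by fixpoint:
seed FOLLOW(S) with $
round 1:
  B→B B B: FOLLOW(B) ⊇ FIRST(B) = {a,b}; new: +{a,b}
  B→a A: FOLLOW(A) ⊇ FOLLOW(B) ⊇ {a,b}; new: +{a,b}
  S→A: FOLLOW(A) ⊇ FOLLOW(S) ⊇ {$}; new: +{$}
  S→b B: FOLLOW(B) ⊇ FOLLOW(S) ⊇ {$}; new: +{$}
  FOLLOW(S)={$}  FOLLOW(A)={$,a,b}  FOLLOW(B)={$,a,b}
round 2: (stable)
  FOLLOW(S)={$}  FOLLOW(A)={$,a,b}  FOLLOW(B)={$,a,b}

FOLLOW(B) = ["$", "a", "b"]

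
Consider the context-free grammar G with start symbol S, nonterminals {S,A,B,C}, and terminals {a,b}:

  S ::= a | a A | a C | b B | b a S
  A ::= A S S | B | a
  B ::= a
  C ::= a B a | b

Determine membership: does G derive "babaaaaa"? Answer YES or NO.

Convert to CNF:
  S -> T0 A | T0 C | T1 B | T1 X4 | a
  A -> A X2 | a
  B -> a
  C -> T0 X3 | b
  T0 -> a
  T1 -> b
  X2 -> S S
  X3 -> B T0
  X4 -> T0 S

CYK table (by increasing span):
  cell(0,0) b: {C,T1}  orig:{C}
  cell(1,1) a: {A,B,S,T0}  orig:{A,B,S}
  cell(2,2) b: {C,T1}  orig:{C}
  cell(3,3) a: {A,B,S,T0}  orig:{A,B,S}
  cell(4,4) a: {A,B,S,T0}  orig:{A,B,S}
  cell(5,5) a: {A,B,S,T0}  orig:{A,B,S}
  cell(6,6) a: {A,B,S,T0}  orig:{A,B,S}
  cell(7,7) a: {A,B,S,T0}  orig:{A,B,S}
  cell(0,1) ba: {S}
  cell(1,2) ab: {S}
  cell(2,3) ba: {S}
  cell(3,4) aa: {S,X2,X3,X4}  orig:{S}
  cell(4,5) aa: {S,X2,X3,X4}  orig:{S}
  cell(5,6) aa: {S,X2,X3,X4}  orig:{S}
  cell(6,7) aa: {S,X2,X3,X4}  orig:{S}
  cell(0,2) bab: ∅
  cell(1,3) aba: {X2,X4}  orig:{}
  cell(2,4) baa: {S,X2}  orig:{S}
  cell(3,5) aaa: {A,C,X2,X4}  orig:{A,C}
  cell(4,6) aaa: {A,C,X2,X4}  orig:{A,C}
  cell(5,7) aaa: {A,C,X2,X4}  orig:{A,C}
  cell(0,3) baba: {S,X2}  orig:{S}
  cell(1,4) abaa: {A,X2,X4}  orig:{A}
  cell(2,5) baaa: {S,X2}  orig:{S}
  cell(3,6) aaaa: {A,S,X2}  orig:{A,S}
  cell(4,7) aaaa: {A,S,X2}  orig:{A,S}
  cell(0,4) babaa: {S,X2}  orig:{S}
  cell(1,5) abaaa: {A,X2,X4}  orig:{A}
  cell(2,6) baaaa: {X2}  orig:{}
  cell(3,7) aaaaa: {A,S,X2,X4}  orig:{A,S}
  cell(0,5) babaaa: {S,X2}  orig:{S}
  cell(1,6) abaaaa: {A,X2}  orig:{A}
  cell(2,7) baaaaa: {S,X2}  orig:{S}
  cell(0,6) babaaaa: {X2}  orig:{}
  cell(1,7) abaaaaa: {A,X2,X4}  orig:{A}
  cell(0,7) babaaaaa: {S,X2}  orig:{S}

S ∈ T[0,7] ⇒ YES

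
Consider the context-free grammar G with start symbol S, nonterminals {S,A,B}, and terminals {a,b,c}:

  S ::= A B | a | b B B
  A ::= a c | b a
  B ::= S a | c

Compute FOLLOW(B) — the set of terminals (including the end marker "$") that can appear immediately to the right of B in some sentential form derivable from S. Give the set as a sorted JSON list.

FIRST iteration:
[1]
  A via A→a c: +{a}
  A via A→b a: +{b}
  B via B→c: +{c}
  S via S→A B: +{a,b}
  S: {a,b}  A: {a,b}  B: {c}
[2]
  B via B→S a: +{a,b}
  S: {a,b}  A: {a,b}  B: {a,b,c}
[3] done
  S: {a,b}  A: {a,b}  B: {a,b,c}

FOLLOW sets:
FOLLOW(S) := {$}
[1]
  B→S a: FOLLOW(S) ⊇ FIRST(a) = {a}; new: +{a}
  S→A B: FOLLOW(A) ⊇ FIRST(B) = {a,b,c}; new: +{a,b,c}
  S→A B: FOLLOW(B) ⊇ FOLLOW(S) ⊇ {$,a}; new: +{$,a}
  S→b B B: FOLLOW(B) ⊇ FIRST(B) = {a,b,c}; new: +{b,c}
  S: {$,a}  A: {a,b,c}  B: {$,a,b,c}
[2] — fixpoint
  S: {$,a}  A: {a,b,c}  B: {$,a,b,c}

FOLLOW(B) = ["$", "a", "b", "c"]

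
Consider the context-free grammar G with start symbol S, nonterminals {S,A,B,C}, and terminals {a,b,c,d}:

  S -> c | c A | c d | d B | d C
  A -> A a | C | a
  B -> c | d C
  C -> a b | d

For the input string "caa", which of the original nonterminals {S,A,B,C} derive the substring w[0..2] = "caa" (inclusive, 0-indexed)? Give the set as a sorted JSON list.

CNF form of G:
  S -> T2 B | T2 C | T3 A | T3 T2 | c
  A -> A T0 | T0 T1 | a | d
  B -> T2 C | c
  C -> T0 T1 | d
  T0 -> a
  T1 -> b
  T2 -> d
  T3 -> c

Fill CYK table bottom-up (cells [i..j] with 0 ≤ i ≤ j ≤ 2 only):
  cell(0,0) c: {B,S,T3}  orig:{B,S}
  cell(1,1) a: {A,T0}  orig:{A}
  cell(2,2) a: {A,T0}  orig:{A}
  cell(0,1) ca: {S}
  cell(1,2) aa: {A}
  cell(0,2) caa: {S}

Original NTs in T[0,2] deriving "caa": ["S"]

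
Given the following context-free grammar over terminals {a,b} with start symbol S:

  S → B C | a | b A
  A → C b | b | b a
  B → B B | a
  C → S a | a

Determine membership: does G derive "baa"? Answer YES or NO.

Convert to CNF:
  S -> B C | T0 A | a
  A -> C T0 | T0 T1 | b
  B -> B B | a
  C -> S T1 | a
  T0 -> b
  T1 -> a

Fill CYK table bottom-up:
  [0..0]={A,T0}  "b"  orig:{A}
  [1..1]={B,C,S,T1}  "a"  orig:{B,C,S}
  [2..2]={B,C,S,T1}  "a"  orig:{B,C,S}
  [0..1]={A}  "ba"
  [1..2]={B,C,S}  "aa"
  [0..2]=∅  "baa"

S ∉ T[0,2] ⇒ NO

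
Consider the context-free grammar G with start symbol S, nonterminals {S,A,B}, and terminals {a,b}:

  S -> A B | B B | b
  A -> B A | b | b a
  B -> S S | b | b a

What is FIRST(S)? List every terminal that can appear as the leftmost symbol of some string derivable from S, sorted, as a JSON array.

Compute FIRST by fixpoint:
pass 1:
  A via A→b: +{b}
  B via B→b: +{b}
  S via S→A B: +{b}
  FIRST[S]={b}  FIRST[A]={b}  FIRST[B]={b}
pass 2: done
  FIRST[S]={b}  FIRST[A]={b}  FIRST[B]={b}

FIRST(S) = ["b"]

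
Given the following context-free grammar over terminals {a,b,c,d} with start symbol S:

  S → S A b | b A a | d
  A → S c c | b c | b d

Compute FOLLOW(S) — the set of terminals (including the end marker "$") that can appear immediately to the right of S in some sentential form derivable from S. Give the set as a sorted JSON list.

FIRST sets, iterate to fixpoint:
round 1:
  A via A→b c: +{b}
  S via S→b A a: +{b}
  S via S→d: +{d}
  S: {b,d}  A: {b}
round 2:
  A via A→S c c: +{d}
  S: {b,d}  A: {b,d}
round 3: — fixpoint
  S: {b,d}  A: {b,d}

FOLLOW iteration:
FOLLOW(S) := {$}
pass 1:
  A→S c c: FOLLOW(S) ⊇ FIRST(c) = {c}; new: +{c}
  S→S A b: FOLLOW(S) ⊇ FIRST(A) = {b,d}; new: +{b,d}
  S→S A b: FOLLOW(A) ⊇ FIRST(b) = {b}; new: +{b}
  S→b A a: FOLLOW(A) ⊇ FIRST(a) = {a}; new: +{a}
  FOLLOW[S]={$,b,c,d}  FOLLOW[A]={a,b}
pass 2: — fixpoint
  FOLLOW[S]={$,b,c,d}  FOLLOW[A]={a,b}

FOLLOW(S) = ["$", "b", "c", "d"]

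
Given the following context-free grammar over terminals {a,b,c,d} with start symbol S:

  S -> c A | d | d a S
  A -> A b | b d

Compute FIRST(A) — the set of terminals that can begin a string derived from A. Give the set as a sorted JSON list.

FIRST iteration:
round 1:
  A via A→b d: +{b}
  S via S→c A: +{c}
  S via S→d: +{d}
  S: {c,d}  A: {b}
round 2: — fixpoint
  S: {c,d}  A: {b}

FIRST(A) = ["b"]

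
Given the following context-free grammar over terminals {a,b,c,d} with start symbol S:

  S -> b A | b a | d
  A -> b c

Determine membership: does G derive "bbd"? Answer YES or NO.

CNF form of G:
  S -> T0 A | T0 T2 | d
  A -> T0 T1
  T0 -> b
  T1 -> c
  T2 -> a

Fill CYK table bottom-up:
  [0..0]={T0}  "b"  orig:{}
  [1..1]={T0}  "b"  orig:{}
  [2..2]={S}  "d"
  [0..1]=∅  "bb"
  [1..2]=∅  "bd"
  [0..2]=∅  "bbd"

S ∉ T[0,2] ⇒ NO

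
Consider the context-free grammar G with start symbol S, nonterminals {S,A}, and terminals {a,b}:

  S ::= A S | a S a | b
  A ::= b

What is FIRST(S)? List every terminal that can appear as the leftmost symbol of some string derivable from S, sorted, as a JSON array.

Compute FIRST by fixpoint:
pass 1:
  A via A→b: +{b}
  S via S→A S: +{b}
  S via S→a S a: +{a}
  FIRST[S]={a,b}  FIRST[A]={b}
pass 2: (stable)
  FIRST[S]={a,b}  FIRST[A]={b}

FIRST(S) = ["a", "b"]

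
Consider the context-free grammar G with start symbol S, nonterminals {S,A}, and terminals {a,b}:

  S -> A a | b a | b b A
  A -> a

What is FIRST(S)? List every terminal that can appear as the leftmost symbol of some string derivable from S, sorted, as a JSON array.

FIRST sets, iterate to fixpoint:
round 1:
  A via A→a: +{a}
  S via S→A a: +{a}
  S via S→b a: +{b}
  FIRST(S)={a,b}  FIRST(A)={a}
round 2: (stable)
  FIRST(S)={a,b}  FIRST(A)={a}

FIRST(S) = ["a", "b"]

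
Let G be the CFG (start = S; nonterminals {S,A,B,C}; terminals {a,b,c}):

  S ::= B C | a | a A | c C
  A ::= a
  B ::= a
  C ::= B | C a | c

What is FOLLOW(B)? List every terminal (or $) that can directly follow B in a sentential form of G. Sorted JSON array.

FIRST iteration:
pass 1:
  A via A→a: +{a}
  B via B→a: +{a}
  C via C→B: +{a}
  C via C→c: +{c}
  S via S→B C: +{a}
  S via S→c C: +{c}
  FIRST[S]={a,c}  FIRST[A]={a}  FIRST[B]={a}  FIRST[C]={a,c}
pass 2: — fixpoint
  FIRST[S]={a,c}  FIRST[A]={a}  FIRST[B]={a}  FIRST[C]={a,c}

Compute FOLLOW by fixpoint:
initialize: $ ∈ FOLLOW(S)
iter 1:
  C→C a: FOLLOW(C) ⊇ FIRST(a) = {a}; new: +{a}
  S→B C: FOLLOW(B) ⊇ FIRST(C) = {a,c}; new: +{a,c}
  S→B C: FOLLOW(C) ⊇ FOLLOW(S) ⊇ {$}; new: +{$}
  S→a A: FOLLOW(A) ⊇ FOLLOW(S) ⊇ {$}; new: +{$}
  FOLLOW[S]={$}  FOLLOW[A]={$}  FOLLOW[B]={a,c}  FOLLOW[C]={$,a}
iter 2:
  C→B: FOLLOW(B) ⊇ FOLLOW(C) ⊇ {$,a}; new: +{$}
  FOLLOW[S]={$}  FOLLOW[A]={$}  FOLLOW[B]={$,a,c}  FOLLOW[C]={$,a}
iter 3: done
  FOLLOW[S]={$}  FOLLOW[A]={$}  FOLLOW[B]={$,a,c}  FOLLOW[C]={$,a}

FOLLOW(B) = ["$", "a", "c"]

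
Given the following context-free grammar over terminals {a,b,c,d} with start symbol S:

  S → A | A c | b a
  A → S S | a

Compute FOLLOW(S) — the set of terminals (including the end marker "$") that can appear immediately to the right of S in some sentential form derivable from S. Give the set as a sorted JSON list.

Compute FIRST by fixpoint:
pass 1:
  A via A→a: +{a}
  S via S→A: +{a}
  S via S→b a: +{b}
  S: {a,b}  A: {a}
pass 2:
  A via A→S S: +{b}
  S: {a,b}  A: {a,b}
pass 3: (stable)
  S: {a,b}  A: {a,b}

FOLLOW sets:
seed FOLLOW(S) with $
[1]
  A→S S: FOLLOW(S) ⊇ FIRST(S) = {a,b}; new: +{a,b}
  S→A: FOLLOW(A) ⊇ FOLLOW(S) ⊇ {$,a,b}; new: +{$,a,b}
  S→A c: FOLLOW(A) ⊇ FIRST(c) = {c}; new: +{c}
  S: {$,a,b}  A: {$,a,b,c}
[2]
  A→S S: FOLLOW(S) ⊇ FOLLOW(A) ⊇ {$,a,b,c}; new: +{c}
  S: {$,a,b,c}  A: {$,a,b,c}
[3] (no change)
  S: {$,a,b,c}  A: {$,a,b,c}

FOLLOW(S) = ["$", "a", "b", "c"]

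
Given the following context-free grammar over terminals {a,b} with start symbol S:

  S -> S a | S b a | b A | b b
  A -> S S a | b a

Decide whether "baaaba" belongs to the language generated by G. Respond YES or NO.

CNF form of G:
  S -> S T0 | S X3 | T1 A | T1 T1
  A -> S X2 | T1 T0
  T0 -> a
  T1 -> b
  X2 -> S T0
  X3 -> T1 T0

CYK table (by increasing span):
  T[0,0] 'b' = {T1}  orig:{}
  T[1,1] 'a' = {T0}  orig:{}
  T[2,2] 'a' = {T0}  orig:{}
  T[3,3] 'a' = {T0}  orig:{}
  T[4,4] 'b' = {T1}  orig:{}
  T[5,5] 'a' = {T0}  orig:{}
  T[0,1] 'ba' = {A,X3}  orig:{A}
  T[1,2] 'aa' = ∅
  T[2,3] 'aa' = ∅
  T[3,4] 'ab' = ∅
  T[4,5] 'ba' = {A,X3}  orig:{A}
  T[0,2] 'baa' = ∅
  T[1,3] 'aaa' = ∅
  T[2,4] 'aab' = ∅
  T[3,5] 'aba' = ∅
  T[0,3] 'baaa' = ∅
  T[1,4] 'aaab' = ∅
  T[2,5] 'aaba' = ∅
  T[0,4] 'baaab' = ∅
  T[1,5] 'aaaba' = ∅
  T[0,5] 'baaaba' = ∅

S ∉ T[0,5] ⇒ NO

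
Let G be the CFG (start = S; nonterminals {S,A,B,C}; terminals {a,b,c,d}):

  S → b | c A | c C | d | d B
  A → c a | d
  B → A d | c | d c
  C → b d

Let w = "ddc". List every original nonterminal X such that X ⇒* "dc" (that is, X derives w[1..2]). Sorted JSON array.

Convert to CNF:
  S -> T0 A | T0 C | T2 B | b | d
  A -> T0 T1 | d
  B -> A T2 | T2 T0 | c
  C -> T3 T2
  T0 -> c
  T1 -> a
  T2 -> d
  T3 -> b

Fill CYK table bottom-up — only the sub-triangle for w[1..2]:
  cell(1,1) d: {A,S,T2}  orig:{A,S}
  cell(2,2) c: {B,T0}  orig:{B}
  cell(1,2) dc: {B,S}

Original NTs in T[1,2] deriving "dc": ["B", "S"]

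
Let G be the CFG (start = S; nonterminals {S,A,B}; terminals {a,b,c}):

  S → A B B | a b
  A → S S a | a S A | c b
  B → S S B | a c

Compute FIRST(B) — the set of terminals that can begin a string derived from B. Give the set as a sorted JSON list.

FIRST sets, iterate to fixpoint:
[1]
  A via A→a S A: +{a}
  A via A→c b: +{c}
  B via B→a c: +{a}
  S via S→A B B: +{a,c}
  FIRST[S]={a,c}  FIRST[A]={a,c}  FIRST[B]={a}
[2]
  B via B→S S B: +{c}
  FIRST[S]={a,c}  FIRST[A]={a,c}  FIRST[B]={a,c}
[3] done
  FIRST[S]={a,c}  FIRST[A]={a,c}  FIRST[B]={a,c}

FIRST(B) = ["a", "c"]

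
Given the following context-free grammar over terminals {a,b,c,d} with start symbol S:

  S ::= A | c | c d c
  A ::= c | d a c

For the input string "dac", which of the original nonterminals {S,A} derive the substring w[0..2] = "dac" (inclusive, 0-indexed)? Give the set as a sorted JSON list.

Convert to CNF:
  S -> T0 X5 | T2 X4 | c
  A -> T0 X3 | c
  T0 -> d
  T1 -> a
  T2 -> c
  X3 -> T1 T2
  X4 -> T0 T2
  X5 -> T1 T2

CYK fill, restricted to cells inside w[0..2]:
  [0..0]={T0}  "d"  orig:{}
  [1..1]={T1}  "a"  orig:{}
  [2..2]={A,S,T2}  "c"  orig:{A,S}
  [0..1]=∅  "da"
  [1..2]={X3,X5}  "ac"  orig:{}
  [0..2]={A,S}  "dac"

Original NTs in T[0,2] deriving "dac": ["A", "S"]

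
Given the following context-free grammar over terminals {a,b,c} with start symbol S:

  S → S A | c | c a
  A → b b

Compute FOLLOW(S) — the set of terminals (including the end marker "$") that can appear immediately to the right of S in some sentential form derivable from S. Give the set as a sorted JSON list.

FIRST sets, iterate to fixpoint:
[1]
  A via A→b b: +{b}
  S via S→c: +{c}
  S: {c}  A: {b}
[2] (stable)
  S: {c}  A: {b}

FOLLOW sets:
seed FOLLOW(S) with $
iter 1:
  S→S A: FOLLOW(S) ⊇ FIRST(A) = {b}; new: +{b}
  S→S A: FOLLOW(A) ⊇ FOLLOW(S) ⊇ {$,b}; new: +{$,b}
  FOLLOW[S]={$,b}  FOLLOW[A]={$,b}
iter 2: — fixpoint
  FOLLOW[S]={$,b}  FOLLOW[A]={$,b}

FOLLOW(S) = ["$", "b"]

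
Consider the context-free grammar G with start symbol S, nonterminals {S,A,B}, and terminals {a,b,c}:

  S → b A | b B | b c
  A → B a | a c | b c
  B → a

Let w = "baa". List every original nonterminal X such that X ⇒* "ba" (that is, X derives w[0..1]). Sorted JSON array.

Convert to CNF:
  S -> T2 A | T2 B | T2 T1
  A -> B T0 | T0 T1 | T2 T1
  B -> a
  T0 -> a
  T1 -> c
  T2 -> b

CYK table (by increasing span), restricted to cells inside w[0..1]:
  [0..0]={T2}  "b"  orig:{}
  [1..1]={B,T0}  "a"  orig:{B}
  [0..1]={S}  "ba"

Original NTs in T[0,1] deriving "ba": ["S"]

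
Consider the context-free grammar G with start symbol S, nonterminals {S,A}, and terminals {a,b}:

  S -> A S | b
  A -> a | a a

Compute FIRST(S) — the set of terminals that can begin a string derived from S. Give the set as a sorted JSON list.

FIRST iteration:
round 1:
  A via A→a: +{a}
  S via S→A S: +{a}
  S via S→b: +{b}
  FIRST[S]={a,b}  FIRST[A]={a}
round 2: done
  FIRST[S]={a,b}  FIRST[A]={a}

FIRST(S) = ["a", "b"]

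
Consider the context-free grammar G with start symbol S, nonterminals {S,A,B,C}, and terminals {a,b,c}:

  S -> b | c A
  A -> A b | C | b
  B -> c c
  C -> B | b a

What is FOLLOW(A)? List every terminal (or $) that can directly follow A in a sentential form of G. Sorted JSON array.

FIRST iteration:
round 1:
  A via A→b: +{b}
  B via B→c c: +{c}
  C via C→B: +{c}
  C via C→b a: +{b}
  S via S→b: +{b}
  S via S→c A: +{c}
  FIRST[S]={b,c}  FIRST[A]={b}  FIRST[B]={c}  FIRST[C]={b,c}
round 2:
  A via A→C: +{c}
  FIRST[S]={b,c}  FIRST[A]={b,c}  FIRST[B]={c}  FIRST[C]={b,c}
round 3: (no change)
  FIRST[S]={b,c}  FIRST[A]={b,c}  FIRST[B]={c}  FIRST[C]={b,c}

FOLLOW iteration:
FOLLOW(S) := {$}
pass 1:
  A→A b: FOLLOW(A) ⊇ FIRST(b) = {b}; new: +{b}
  A→C: FOLLOW(C) ⊇ FOLLOW(A) ⊇ {b}; new: +{b}
  C→B: FOLLOW(B) ⊇ FOLLOW(C) ⊇ {b}; new: +{b}
  S→c A: FOLLOW(A) ⊇ FOLLOW(S) ⊇ {$}; new: +{$}
  FOLLOW[S]={$}  FOLLOW[A]={$,b}  FOLLOW[B]={b}  FOLLOW[C]={b}
pass 2:
  A→C: FOLLOW(C) ⊇ FOLLOW(A) ⊇ {$,b}; new: +{$}
  C→B: FOLLOW(B) ⊇ FOLLOW(C) ⊇ {$,b}; new: +{$}
  FOLLOW[S]={$}  FOLLOW[A]={$,b}  FOLLOW[B]={$,b}  FOLLOW[C]={$,b}
pass 3: (no change)
  FOLLOW[S]={$}  FOLLOW[A]={$,b}  FOLLOW[B]={$,b}  FOLLOW[C]={$,b}

FOLLOW(A) = ["$", "b"]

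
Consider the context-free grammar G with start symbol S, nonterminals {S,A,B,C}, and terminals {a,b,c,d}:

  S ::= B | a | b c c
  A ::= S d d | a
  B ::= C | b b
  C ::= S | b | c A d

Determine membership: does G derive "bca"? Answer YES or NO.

CNF form of G:
  S -> T1 T1 | T1 X8 | T2 X9 | a | b
  A -> S X3 | a
  B -> T1 T1 | T1 X4 | T2 X5 | a | b
  C -> T1 T1 | T1 X6 | T2 X7 | a | b
  T0 -> d
  T1 -> b
  T2 -> c
  X3 -> T0 T0
  X4 -> T2 T2
  X5 -> A T0
  X6 -> T2 T2
  X7 -> A T0
  X8 -> T2 T2
  X9 -> A T0

CYK table (by increasing span):
  T[0,0] 'b' = {B,C,S,T1}  orig:{B,C,S}
  T[1,1] 'c' = {T2}  orig:{}
  T[2,2] 'a' = {A,B,C,S}
  T[0,1] 'bc' = ∅
  T[1,2] 'ca' = ∅
  T[0,2] 'bca' = ∅

S ∉ T[0,2] ⇒ NO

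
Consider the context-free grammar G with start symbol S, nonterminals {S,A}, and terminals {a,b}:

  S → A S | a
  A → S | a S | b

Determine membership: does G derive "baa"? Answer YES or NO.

CNF form of G:
  S -> A S | a
  A -> A S | T0 S | a | b
  T0 -> a

CYK fill:
  cell(0,0) b: {A}
  cell(1,1) a: {A,S,T0}  orig:{A,S}
  cell(2,2) a: {A,S,T0}  orig:{A,S}
  cell(0,1) ba: {A,S}
  cell(1,2) aa: {A,S}
  cell(0,2) baa: {A,S}

S ∈ T[0,2] ⇒ YES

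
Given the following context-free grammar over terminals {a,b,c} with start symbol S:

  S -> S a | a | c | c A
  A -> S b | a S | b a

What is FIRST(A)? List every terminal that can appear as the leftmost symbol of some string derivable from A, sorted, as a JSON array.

FIRST iteration:
[1]
  A via A→a S: +{a}
  A via A→b a: +{b}
  S via S→a: +{a}
  S via S→c: +{c}
  FIRST(S)={a,c}  FIRST(A)={a,b}
[2]
  A via A→S b: +{c}
  FIRST(S)={a,c}  FIRST(A)={a,b,c}
[3] done
  FIRST(S)={a,c}  FIRST(A)={a,b,c}

FIRST(A) = ["a", "b", "c"]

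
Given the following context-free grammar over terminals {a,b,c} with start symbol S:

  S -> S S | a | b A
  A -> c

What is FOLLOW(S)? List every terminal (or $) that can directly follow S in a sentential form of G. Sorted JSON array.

FIRST sets, iterate to fixpoint:
iter 1:
  A via A→c: +{c}
  S via S→a: +{a}
  S via S→b A: +{b}
  S: {a,b}  A: {c}
iter 2: (stable)
  S: {a,b}  A: {c}

FOLLOW iteration:
seed FOLLOW(S) with $
[1]
  S→S S: FOLLOW(S) ⊇ FIRST(S) = {a,b}; new: +{a,b}
  S→b A: FOLLOW(A) ⊇ FOLLOW(S) ⊇ {$,a,b}; new: +{$,a,b}
  S: {$,a,b}  A: {$,a,b}
[2] (stable)
  S: {$,a,b}  A: {$,a,b}

FOLLOW(S) = ["$", "a", "b"]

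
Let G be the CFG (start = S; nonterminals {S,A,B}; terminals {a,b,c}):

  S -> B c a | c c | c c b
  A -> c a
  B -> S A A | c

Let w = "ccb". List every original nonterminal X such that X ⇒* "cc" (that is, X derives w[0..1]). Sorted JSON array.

Convert to CNF:
  S -> B X4 | T0 T0 | T0 X5
  A -> T0 T1
  B -> S X3 | c
  T0 -> c
  T1 -> a
  T2 -> b
  X3 -> A A
  X4 -> T0 T1
  X5 -> T0 T2

Fill CYK table bottom-up, restricted to cells inside w[0..1]:
  cell(0,0) c: {B,T0}  orig:{B}
  cell(1,1) c: {B,T0}  orig:{B}
  cell(0,1) cc: {S}

Original NTs in T[0,1] deriving "cc": ["S"]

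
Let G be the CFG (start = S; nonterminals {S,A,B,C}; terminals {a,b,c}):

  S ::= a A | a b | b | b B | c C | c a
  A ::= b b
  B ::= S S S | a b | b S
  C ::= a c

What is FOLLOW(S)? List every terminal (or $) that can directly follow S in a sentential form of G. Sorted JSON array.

Compute FIRST by fixpoint:
[1]
  A via A→b b: +{b}
  B via B→a b: +{a}
  B via B→b S: +{b}
  C via C→a c: +{a}
  S via S→a A: +{a}
  S via S→b: +{b}
  S via S→c C: +{c}
  S: {a,b,c}  A: {b}  B: {a,b}  C: {a}
[2]
  B via B→S S S: +{c}
  S: {a,b,c}  A: {b}  B: {a,b,c}  C: {a}
[3] (stable)
  S: {a,b,c}  A: {b}  B: {a,b,c}  C: {a}

Compute FOLLOW by fixpoint:
initialize: $ ∈ FOLLOW(S)
[1]
  B→S S S: FOLLOW(S) ⊇ FIRST(S) = {a,b,c}; new: +{a,b,c}
  S→a A: FOLLOW(A) ⊇ FOLLOW(S) ⊇ {$,a,b,c}; new: +{$,a,b,c}
  S→b B: FOLLOW(B) ⊇ FOLLOW(S) ⊇ {$,a,b,c}; new: +{$,a,b,c}
  S→c C: FOLLOW(C) ⊇ FOLLOW(S) ⊇ {$,a,b,c}; new: +{$,a,b,c}
  FOLLOW(S)={$,a,b,c}  FOLLOW(A)={$,a,b,c}  FOLLOW(B)={$,a,b,c}  FOLLOW(C)={$,a,b,c}
[2] (no change)
  FOLLOW(S)={$,a,b,c}  FOLLOW(A)={$,a,b,c}  FOLLOW(B)={$,a,b,c}  FOLLOW(C)={$,a,b,c}

FOLLOW(S) = ["$", "a", "b", "c"]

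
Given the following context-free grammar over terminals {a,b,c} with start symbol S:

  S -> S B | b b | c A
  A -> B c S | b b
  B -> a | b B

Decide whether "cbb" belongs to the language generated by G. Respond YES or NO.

Convert to CNF:
  S -> S B | T0 A | T1 T1
  A -> B X2 | T1 T1
  B -> T1 B | a
  T0 -> c
  T1 -> b
  X2 -> T0 S

Fill CYK table bottom-up:
  cell(0,0) c: {T0}  orig:{}
  cell(1,1) b: {T1}  orig:{}
  cell(2,2) b: {T1}  orig:{}
  cell(0,1) cb: ∅
  cell(1,2) bb: {A,S}
  cell(0,2) cbb: {S,X2}  orig:{S}

S ∈ T[0,2] ⇒ YES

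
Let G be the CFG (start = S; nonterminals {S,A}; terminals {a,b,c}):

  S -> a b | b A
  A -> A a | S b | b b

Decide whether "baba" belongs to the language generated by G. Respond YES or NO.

CNF form of G:
  S -> T0 T1 | T1 A
  A -> A T0 | S T1 | T1 T1
  T0 -> a
  T1 -> b

CYK table (by increasing span):
  cell(0,0) b: {T1}  orig:{}
  cell(1,1) a: {T0}  orig:{}
  cell(2,2) b: {T1}  orig:{}
  cell(3,3) a: {T0}  orig:{}
  cell(0,1) ba: ∅
  cell(1,2) ab: {S}
  cell(2,3) ba: ∅
  cell(0,2) bab: ∅
  cell(1,3) aba: ∅
  cell(0,3) baba: ∅

S ∉ T[0,3] ⇒ NO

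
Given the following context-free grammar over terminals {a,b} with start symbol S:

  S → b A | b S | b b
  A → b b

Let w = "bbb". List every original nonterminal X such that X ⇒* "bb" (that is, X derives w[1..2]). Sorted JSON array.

Convert to CNF:
  S -> T0 A | T0 S | T0 T0
  A -> T0 T0
  T0 -> b

CYK table (by increasing span), restricted to cells inside w[1..2]:
  T[1,1] 'b' = {T0}  orig:{}
  T[2,2] 'b' = {T0}  orig:{}
  T[1,2] 'bb' = {A,S}

Original NTs in T[1,2] deriving "bb": ["A", "S"]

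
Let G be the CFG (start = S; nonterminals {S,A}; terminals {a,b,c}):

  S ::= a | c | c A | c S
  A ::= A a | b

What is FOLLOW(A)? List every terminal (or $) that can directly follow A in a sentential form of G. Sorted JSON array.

Compute FIRST by fixpoint:
[1]
  A via A→b: +{b}
  S via S→a: +{a}
  S via S→c: +{c}
  S: {a,c}  A: {b}
[2] (stable)
  S: {a,c}  A: {b}

Compute FOLLOW by fixpoint:
initialize: $ ∈ FOLLOW(S)
[1]
  A→A a: FOLLOW(A) ⊇ FIRST(a) = {a}; new: +{a}
  S→c A: FOLLOW(A) ⊇ FOLLOW(S) ⊇ {$}; new: +{$}
  FOLLOW[S]={$}  FOLLOW[A]={$,a}
[2] (stable)
  FOLLOW[S]={$}  FOLLOW[A]={$,a}

FOLLOW(A) = ["$", "a"]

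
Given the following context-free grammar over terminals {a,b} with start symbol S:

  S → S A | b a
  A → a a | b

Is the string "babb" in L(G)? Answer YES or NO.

CNF form of G:
  S -> S A | T1 T0
  A -> T0 T0 | b
  T0 -> a
  T1 -> b

CYK table (by increasing span):
  T[0,0] 'b' = {A,T1}  orig:{A}
  T[1,1] 'a' = {T0}  orig:{}
  T[2,2] 'b' = {A,T1}  orig:{A}
  T[3,3] 'b' = {A,T1}  orig:{A}
  T[0,1] 'ba' = {S}
  T[1,2] 'ab' = ∅
  T[2,3] 'bb' = ∅
  T[0,2] 'bab' = {S}
  T[1,3] 'abb' = ∅
  T[0,3] 'babb' = {S}

S ∈ T[0,3] ⇒ YES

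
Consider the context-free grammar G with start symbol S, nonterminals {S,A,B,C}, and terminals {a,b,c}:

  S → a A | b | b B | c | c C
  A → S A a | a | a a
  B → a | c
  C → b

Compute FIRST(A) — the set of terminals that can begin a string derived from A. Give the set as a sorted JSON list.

Compute FIRST by fixpoint:
pass 1:
  A via A→a: +{a}
  B via B→a: +{a}
  B via B→c: +{c}
  C via C→b: +{b}
  S via S→a A: +{a}
  S via S→b: +{b}
  S via S→c: +{c}
  FIRST[S]={a,b,c}  FIRST[A]={a}  FIRST[B]={a,c}  FIRST[C]={b}
pass 2:
  A via A→S A a: +{b,c}
  FIRST[S]={a,b,c}  FIRST[A]={a,b,c}  FIRST[B]={a,c}  FIRST[C]={b}
pass 3: (stable)
  FIRST[S]={a,b,c}  FIRST[A]={a,b,c}  FIRST[B]={a,c}  FIRST[C]={b}

FIRST(A) = ["a", "b", "c"]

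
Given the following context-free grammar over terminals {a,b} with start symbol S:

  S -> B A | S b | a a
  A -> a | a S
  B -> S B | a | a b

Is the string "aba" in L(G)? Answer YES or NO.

Convert to CNF:
  S -> B A | S T1 | T0 T0
  A -> T0 S | a
  B -> S B | T0 T1 | a
  T0 -> a
  T1 -> b

Fill CYK table bottom-up:
  T[0,0] 'a' = {A,B,T0}  orig:{A,B}
  T[1,1] 'b' = {T1}  orig:{}
  T[2,2] 'a' = {A,B,T0}  orig:{A,B}
  T[0,1] 'ab' = {B}
  T[1,2] 'ba' = ∅
  T[0,2] 'aba' = {S}

S ∈ T[0,2] ⇒ YES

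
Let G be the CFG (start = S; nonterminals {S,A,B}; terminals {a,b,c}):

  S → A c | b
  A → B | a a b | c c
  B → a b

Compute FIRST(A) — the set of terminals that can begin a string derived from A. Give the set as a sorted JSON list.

Compute FIRST by fixpoint:
round 1:
  A via A→a a b: +{a}
  A via A→c c: +{c}
  B via B→a b: +{a}
  S via S→A c: +{a,c}
  S via S→b: +{b}
  FIRST[S]={a,b,c}  FIRST[A]={a,c}  FIRST[B]={a}
round 2: (no change)
  FIRST[S]={a,b,c}  FIRST[A]={a,c}  FIRST[B]={a}

FIRST(A) = ["a", "c"]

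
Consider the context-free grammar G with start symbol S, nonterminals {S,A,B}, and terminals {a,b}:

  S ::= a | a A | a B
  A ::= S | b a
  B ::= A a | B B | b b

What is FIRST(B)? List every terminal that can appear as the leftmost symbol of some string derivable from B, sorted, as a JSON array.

FIRST sets, iterate to fixpoint:
iter 1:
  A via A→b a: +{b}
  B via B→A a: +{b}
  S via S→a: +{a}
  S: {a}  A: {b}  B: {b}
iter 2:
  A via A→S: +{a}
  B via B→A a: +{a}
  S: {a}  A: {a,b}  B: {a,b}
iter 3: done
  S: {a}  A: {a,b}  B: {a,b}

FIRST(B) = ["a", "b"]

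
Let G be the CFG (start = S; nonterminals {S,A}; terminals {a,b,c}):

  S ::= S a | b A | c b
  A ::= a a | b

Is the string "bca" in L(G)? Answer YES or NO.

CNF form of G:
  S -> S T0 | T1 A | T2 T1
  A -> T0 T0 | b
  T0 -> a
  T1 -> b
  T2 -> c

Fill CYK table bottom-up:
  cell(0,0) b: {A,T1}  orig:{A}
  cell(1,1) c: {T2}  orig:{}
  cell(2,2) a: {T0}  orig:{}
  cell(0,1) bc: ∅
  cell(1,2) ca: ∅
  cell(0,2) bca: ∅

S ∉ T[0,2] ⇒ NO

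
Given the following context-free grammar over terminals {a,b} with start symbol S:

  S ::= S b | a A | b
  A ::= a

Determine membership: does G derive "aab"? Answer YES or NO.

Convert to CNF:
  S -> S T0 | T1 A | b
  A -> a
  T0 -> b
  T1 -> a

CYK fill:
  T[0,0] 'a' = {A,T1}  orig:{A}
  T[1,1] 'a' = {A,T1}  orig:{A}
  T[2,2] 'b' = {S,T0}  orig:{S}
  T[0,1] 'aa' = {S}
  T[1,2] 'ab' = ∅
  T[0,2] 'aab' = {S}

S ∈ T[0,2] ⇒ YES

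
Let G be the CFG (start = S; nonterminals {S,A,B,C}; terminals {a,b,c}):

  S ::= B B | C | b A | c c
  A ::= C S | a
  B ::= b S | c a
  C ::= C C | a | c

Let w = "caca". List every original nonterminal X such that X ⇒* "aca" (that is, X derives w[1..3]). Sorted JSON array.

CNF form of G:
  S -> B B | C C | T0 A | T1 T1 | a | c
  A -> C S | a
  B -> T0 S | T1 T2
  C -> C C | a | c
  T0 -> b
  T1 -> c
  T2 -> a

CYK table (by increasing span) — only the sub-triangle for w[1..3]:
  T[1,1] 'a' = {A,C,S,T2}  orig:{A,C,S}
  T[2,2] 'c' = {C,S,T1}  orig:{C,S}
  T[3,3] 'a' = {A,C,S,T2}  orig:{A,C,S}
  T[1,2] 'ac' = {A,C,S}
  T[2,3] 'ca' = {A,B,C,S}
  T[1,3] 'aca' = {A,C,S}

Original NTs in T[1,3] deriving "aca": ["A", "C", "S"]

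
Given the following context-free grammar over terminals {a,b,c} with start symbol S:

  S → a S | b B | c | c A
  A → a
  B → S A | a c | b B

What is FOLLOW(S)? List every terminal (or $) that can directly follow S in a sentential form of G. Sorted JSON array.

FIRST sets, iterate to fixpoint:
round 1:
  A via A→a: +{a}
  B via B→a c: +{a}
  B via B→b B: +{b}
  S via S→a S: +{a}
  S via S→b B: +{b}
  S via S→c: +{c}
  S: {a,b,c}  A: {a}  B: {a,b}
round 2:
  B via B→S A: +{c}
  S: {a,b,c}  A: {a}  B: {a,b,c}
round 3: (no change)
  S: {a,b,c}  A: {a}  B: {a,b,c}

FOLLOW iteration:
initialize: $ ∈ FOLLOW(S)
round 1:
  B→S A: FOLLOW(S) ⊇ FIRST(A) = {a}; new: +{a}
  S→b B: FOLLOW(B) ⊇ FOLLOW(S) ⊇ {$,a}; new: +{$,a}
  S→c A: FOLLOW(A) ⊇ FOLLOW(S) ⊇ {$,a}; new: +{$,a}
  S: {$,a}  A: {$,a}  B: {$,a}
round 2: (no change)
  S: {$,a}  A: {$,a}  B: {$,a}

FOLLOW(S) = ["$", "a"]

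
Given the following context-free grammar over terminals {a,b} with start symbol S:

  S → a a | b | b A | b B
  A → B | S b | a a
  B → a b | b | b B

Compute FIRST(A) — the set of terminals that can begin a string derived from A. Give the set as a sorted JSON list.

FIRST iteration:
round 1:
  A via A→a a: +{a}
  B via B→a b: +{a}
  B via B→b: +{b}
  S via S→a a: +{a}
  S via S→b: +{b}
  S: {a,b}  A: {a}  B: {a,b}
round 2:
  A via A→B: +{b}
  S: {a,b}  A: {a,b}  B: {a,b}
round 3: (no change)
  S: {a,b}  A: {a,b}  B: {a,b}

FIRST(A) = ["a", "b"]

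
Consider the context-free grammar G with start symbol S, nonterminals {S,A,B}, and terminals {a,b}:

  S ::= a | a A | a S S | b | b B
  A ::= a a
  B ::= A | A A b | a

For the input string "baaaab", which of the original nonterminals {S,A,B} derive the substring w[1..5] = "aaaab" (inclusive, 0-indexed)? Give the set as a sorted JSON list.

Convert to CNF:
  S -> T0 A | T0 X3 | T1 B | a | b
  A -> T0 T0
  B -> A X2 | T0 T0 | a
  T0 -> a
  T1 -> b
  X2 -> A T1
  X3 -> S S

Fill CYK table bottom-up (cells [i..j] with 1 ≤ i ≤ j ≤ 5 only):
  cell(1,1) a: {B,S,T0}  orig:{B,S}
  cell(2,2) a: {B,S,T0}  orig:{B,S}
  cell(3,3) a: {B,S,T0}  orig:{B,S}
  cell(4,4) a: {B,S,T0}  orig:{B,S}
  cell(5,5) b: {S,T1}  orig:{S}
  cell(1,2) aa: {A,B,X3}  orig:{A,B}
  cell(2,3) aa: {A,B,X3}  orig:{A,B}
  cell(3,4) aa: {A,B,X3}  orig:{A,B}
  cell(4,5) ab: {X3}  orig:{}
  cell(1,3) aaa: {S}
  cell(2,4) aaa: {S}
  cell(3,5) aab: {S,X2}  orig:{S}
  cell(1,4) aaaa: {X3}  orig:{}
  cell(2,5) aaab: {X3}  orig:{}
  cell(1,5) aaaab: {B,S}

Original NTs in T[1,5] deriving "aaaab": ["B", "S"]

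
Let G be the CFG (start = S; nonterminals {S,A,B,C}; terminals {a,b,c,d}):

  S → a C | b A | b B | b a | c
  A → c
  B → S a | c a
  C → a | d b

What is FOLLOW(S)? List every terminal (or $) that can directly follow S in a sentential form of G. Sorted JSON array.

FIRST iteration:
[1]
  A via A→c: +{c}
  B via B→c a: +{c}
  C via C→a: +{a}
  C via C→d b: +{d}
  S via S→a C: +{a}
  S via S→b A: +{b}
  S via S→c: +{c}
  FIRST[S]={a,b,c}  FIRST[A]={c}  FIRST[B]={c}  FIRST[C]={a,d}
[2]
  B via B→S a: +{a,b}
  FIRST[S]={a,b,c}  FIRST[A]={c}  FIRST[B]={a,b,c}  FIRST[C]={a,d}
[3] — fixpoint
  FIRST[S]={a,b,c}  FIRST[A]={c}  FIRST[B]={a,b,c}  FIRST[C]={a,d}

FOLLOW iteration:
seed FOLLOW(S) with $
iter 1:
  B→S a: FOLLOW(S) ⊇ FIRST(a) = {a}; new: +{a}
  S→a C: FOLLOW(C) ⊇ FOLLOW(S) ⊇ {$,a}; new: +{$,a}
  S→b A: FOLLOW(A) ⊇ FOLLOW(S) ⊇ {$,a}; new: +{$,a}
  S→b B: FOLLOW(B) ⊇ FOLLOW(S) ⊇ {$,a}; new: +{$,a}
  S: {$,a}  A: {$,a}  B: {$,a}  C: {$,a}
iter 2: (stable)
  S: {$,a}  A: {$,a}  B: {$,a}  C: {$,a}

FOLLOW(S) = ["$", "a"]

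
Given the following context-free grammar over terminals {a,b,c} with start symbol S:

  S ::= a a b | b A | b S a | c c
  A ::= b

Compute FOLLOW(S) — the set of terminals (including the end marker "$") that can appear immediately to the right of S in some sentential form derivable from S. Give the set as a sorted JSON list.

FIRST sets, iterate to fixpoint:
pass 1:
  A via A→b: +{b}
  S via S→a a b: +{a}
  S via S→b A: +{b}
  S via S→c c: +{c}
  FIRST(S)={a,b,c}  FIRST(A)={b}
pass 2: (no change)
  FIRST(S)={a,b,c}  FIRST(A)={b}

FOLLOW sets:
seed FOLLOW(S) with $
pass 1:
  S→b A: FOLLOW(A) ⊇ FOLLOW(S) ⊇ {$}; new: +{$}
  S→b S a: FOLLOW(S) ⊇ FIRST(a) = {a}; new: +{a}
  S: {$,a}  A: {$}
pass 2:
  S→b A: FOLLOW(A) ⊇ FOLLOW(S) ⊇ {$,a}; new: +{a}
  S: {$,a}  A: {$,a}
pass 3: (stable)
  S: {$,a}  A: {$,a}

FOLLOW(S) = ["$", "a"]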